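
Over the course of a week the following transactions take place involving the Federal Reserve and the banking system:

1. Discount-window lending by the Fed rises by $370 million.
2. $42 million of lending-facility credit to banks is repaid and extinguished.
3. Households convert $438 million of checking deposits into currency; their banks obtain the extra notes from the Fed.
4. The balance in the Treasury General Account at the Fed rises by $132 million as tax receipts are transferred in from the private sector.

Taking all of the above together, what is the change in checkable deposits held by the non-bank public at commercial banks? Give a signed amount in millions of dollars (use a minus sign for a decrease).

Discount-window loan $370 million: the counterparty is a bank, so public deposits are unchanged → 0.
Discount-window repayment $42 million: the counterparty is a bank, so public deposits are unchanged → 0.
Currency withdrawal $438 million: non-bank counterparties' bank balances fall → −$438M.
Government account inflow $132 million: non-bank counterparties' bank balances fall → −$132M.
Net: 0 + 0 − 438 − 132 = -$570 million.

-$570 million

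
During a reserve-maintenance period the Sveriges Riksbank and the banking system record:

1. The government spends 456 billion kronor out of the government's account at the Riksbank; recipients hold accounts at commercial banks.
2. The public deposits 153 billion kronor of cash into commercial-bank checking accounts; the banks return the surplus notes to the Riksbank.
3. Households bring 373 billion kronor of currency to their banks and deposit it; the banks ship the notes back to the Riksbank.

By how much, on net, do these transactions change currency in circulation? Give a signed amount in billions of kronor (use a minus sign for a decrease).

-526 billion

Government spending 456 billion kronor: no currency enters or leaves circulation → 0.
Currency deposit 153 billion kronor: notes return to the central bank → −153B.
Currency deposit 373 billion kronor: notes return to the central bank → −373B.
Net: 0 − 153 − 373 = -526 billion.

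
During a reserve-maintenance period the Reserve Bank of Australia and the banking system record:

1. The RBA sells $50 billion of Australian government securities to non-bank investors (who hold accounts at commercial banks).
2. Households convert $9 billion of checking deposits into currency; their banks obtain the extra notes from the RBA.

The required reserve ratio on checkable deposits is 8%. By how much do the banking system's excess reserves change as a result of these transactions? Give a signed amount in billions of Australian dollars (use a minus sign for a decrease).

-$54.28 billion

Asset sale (to non-banks) $50 billion: reserves −$50B, deposits −$50B.
Currency withdrawal $9 billion: reserves −$9B, deposits −$9B.
Totals: Δreserves = −$59B, Δdeposits = −$59B.
Δrequired reserves = 8% × −$59B = −$4.72B.
Δexcess reserves = Δreserves − Δrequired = −$59B − (−$4.72B) = -$54.28 billion.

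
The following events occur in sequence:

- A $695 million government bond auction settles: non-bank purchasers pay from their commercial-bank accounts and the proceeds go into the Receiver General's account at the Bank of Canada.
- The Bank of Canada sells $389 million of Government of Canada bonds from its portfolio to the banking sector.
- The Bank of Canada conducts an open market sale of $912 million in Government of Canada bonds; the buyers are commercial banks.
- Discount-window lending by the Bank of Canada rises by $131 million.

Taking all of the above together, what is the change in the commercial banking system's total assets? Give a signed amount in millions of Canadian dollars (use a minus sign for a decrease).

Government account inflow $695 million: bank balance sheets shrink → −$695M.
OMO sale (to banks) $389 million: just an asset swap on bank balance sheets → 0.
OMO sale (to banks) $912 million: just an asset swap on bank balance sheets → 0.
Discount-window loan $131 million: bank balance sheets expand → +$131M.
Net: −695 + 0 + 0 + 131 = -$564 million.

-$564 million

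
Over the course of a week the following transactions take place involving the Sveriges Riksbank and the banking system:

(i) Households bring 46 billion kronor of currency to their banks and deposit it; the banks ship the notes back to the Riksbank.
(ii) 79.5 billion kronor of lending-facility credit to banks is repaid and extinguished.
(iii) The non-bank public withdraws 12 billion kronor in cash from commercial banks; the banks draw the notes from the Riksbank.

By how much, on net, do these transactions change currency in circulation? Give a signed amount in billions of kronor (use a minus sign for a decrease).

-34 billion

Currency deposit 46 billion kronor: notes return to the central bank → −46B.
Discount-window repayment 79.5 billion kronor: no currency enters or leaves circulation → 0.
Currency withdrawal 12 billion kronor: notes leave the central bank → +12B.
Net: −46 + 0 + 12 = -34 billion.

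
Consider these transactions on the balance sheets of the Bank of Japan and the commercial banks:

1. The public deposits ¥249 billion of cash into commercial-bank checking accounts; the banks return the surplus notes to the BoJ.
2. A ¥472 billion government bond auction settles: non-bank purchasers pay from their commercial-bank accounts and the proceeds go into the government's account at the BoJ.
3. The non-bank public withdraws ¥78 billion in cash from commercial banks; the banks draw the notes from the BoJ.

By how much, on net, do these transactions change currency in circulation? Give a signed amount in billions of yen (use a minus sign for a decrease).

Currency deposit ¥249 billion: notes return to the central bank → −¥249B.
Government account inflow ¥472 billion: no currency enters or leaves circulation → 0.
Currency withdrawal ¥78 billion: notes leave the central bank → +¥78B.
Net: −249 + 0 + 78 = -¥171 billion.

-¥171 billion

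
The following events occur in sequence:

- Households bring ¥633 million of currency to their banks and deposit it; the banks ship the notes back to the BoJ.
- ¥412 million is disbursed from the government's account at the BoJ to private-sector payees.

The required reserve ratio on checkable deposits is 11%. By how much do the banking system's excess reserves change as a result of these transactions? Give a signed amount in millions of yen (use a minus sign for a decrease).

+¥930.05 million

Currency deposit ¥633 million: reserves +¥633M, deposits +¥633M.
Government spending ¥412 million: reserves +¥412M, deposits +¥412M.
Totals: Δreserves = +¥1045M, Δdeposits = +¥1045M.
Δrequired reserves = 11% × +¥1045M = +¥114.95M.
Δexcess reserves = Δreserves − Δrequired = +¥1045M − (+¥114.95M) = +¥930.05 million.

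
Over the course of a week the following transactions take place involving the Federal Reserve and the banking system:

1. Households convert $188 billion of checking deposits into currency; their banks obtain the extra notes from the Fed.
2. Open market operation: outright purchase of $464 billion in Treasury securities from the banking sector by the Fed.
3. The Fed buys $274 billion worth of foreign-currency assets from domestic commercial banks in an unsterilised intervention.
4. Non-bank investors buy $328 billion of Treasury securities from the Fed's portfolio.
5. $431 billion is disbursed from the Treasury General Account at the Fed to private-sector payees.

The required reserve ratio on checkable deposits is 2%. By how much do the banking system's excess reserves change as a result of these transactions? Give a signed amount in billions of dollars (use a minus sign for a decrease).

Currency withdrawal $188 billion: reserves −$188B, deposits −$188B.
OMO purchase (from banks) $464 billion: reserves +$464B, deposits 0.
FX purchase $274 billion: reserves +$274B, deposits 0.
Asset sale (to non-banks) $328 billion: reserves −$328B, deposits −$328B.
Government spending $431 billion: reserves +$431B, deposits +$431B.
Totals: Δreserves = +$653B, Δdeposits = −$85B.
Δrequired reserves = 2% × −$85B = −$1.7B.
Δexcess reserves = Δreserves − Δrequired = +$653B − (−$1.7B) = +$654.7 billion.

+$654.7 billion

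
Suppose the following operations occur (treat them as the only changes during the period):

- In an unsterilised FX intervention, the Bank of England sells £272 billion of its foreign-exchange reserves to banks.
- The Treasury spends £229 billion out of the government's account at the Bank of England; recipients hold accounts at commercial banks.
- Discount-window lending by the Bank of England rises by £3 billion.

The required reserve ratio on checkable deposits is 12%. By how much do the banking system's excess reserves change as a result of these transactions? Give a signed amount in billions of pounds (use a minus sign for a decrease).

FX sale £272 billion: reserves −£272B, deposits 0.
Government spending £229 billion: reserves +£229B, deposits +£229B.
Discount-window loan £3 billion: reserves +£3B, deposits 0.
Totals: Δreserves = −£40B, Δdeposits = +£229B.
Δrequired reserves = 12% × +£229B = +£27.48B.
Δexcess reserves = Δreserves − Δrequired = −£40B − (+£27.48B) = -£67.48 billion.

-£67.48 billion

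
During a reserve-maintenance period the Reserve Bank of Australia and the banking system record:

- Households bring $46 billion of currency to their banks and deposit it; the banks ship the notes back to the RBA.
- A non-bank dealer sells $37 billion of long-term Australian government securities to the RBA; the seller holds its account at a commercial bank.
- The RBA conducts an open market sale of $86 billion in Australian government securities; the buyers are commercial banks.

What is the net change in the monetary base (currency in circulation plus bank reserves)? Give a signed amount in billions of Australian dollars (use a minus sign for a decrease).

-$49 billion

Currency deposit $46 billion: just a shift between currency and reserves — both are base money → 0.
Asset purchase (from non-banks) $37 billion: RBA balance sheet expands → +$37B.
OMO sale (to banks) $86 billion: RBA balance sheet contracts → −$86B.
Net: 0 + 37 − 86 = -$49 billion.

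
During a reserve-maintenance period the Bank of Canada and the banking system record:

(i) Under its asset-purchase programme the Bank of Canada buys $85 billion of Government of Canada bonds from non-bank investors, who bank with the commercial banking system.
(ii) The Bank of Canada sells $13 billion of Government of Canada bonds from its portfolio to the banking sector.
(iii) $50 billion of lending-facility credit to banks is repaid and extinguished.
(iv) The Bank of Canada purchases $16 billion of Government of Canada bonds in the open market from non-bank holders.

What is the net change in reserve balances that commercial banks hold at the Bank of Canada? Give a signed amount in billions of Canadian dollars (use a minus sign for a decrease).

Bank of Canada balance sheet:
  Assets:      Securities +$88B, Loans to banks −$50B
  Liabilities: Bank reserves +$38B
So the change in reserve balances that commercial banks hold at the Bank of Canada is +$38 billion.

+$38 billion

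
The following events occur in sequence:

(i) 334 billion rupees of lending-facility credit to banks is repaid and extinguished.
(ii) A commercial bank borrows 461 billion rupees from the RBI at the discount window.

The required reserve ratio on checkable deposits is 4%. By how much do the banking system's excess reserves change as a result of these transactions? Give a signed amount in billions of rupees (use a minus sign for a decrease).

Discount-window repayment 334 billion rupees: reserves −334B, deposits 0.
Discount-window loan 461 billion rupees: reserves +461B, deposits 0.
Totals: Δreserves = +127B, Δdeposits = 0.
Δrequired reserves = 4% × 0 = 0.
Δexcess reserves = Δreserves − Δrequired = +127B − (0) = +127 billion.

+127 billion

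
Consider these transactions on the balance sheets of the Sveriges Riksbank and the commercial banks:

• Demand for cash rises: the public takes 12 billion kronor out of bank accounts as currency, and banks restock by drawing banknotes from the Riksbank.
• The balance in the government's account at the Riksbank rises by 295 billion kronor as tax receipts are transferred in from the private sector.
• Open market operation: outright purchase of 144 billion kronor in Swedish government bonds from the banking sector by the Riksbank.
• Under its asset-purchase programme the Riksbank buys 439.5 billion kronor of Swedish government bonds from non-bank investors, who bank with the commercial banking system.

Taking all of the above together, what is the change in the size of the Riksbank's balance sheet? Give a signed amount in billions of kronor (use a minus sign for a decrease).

Currency withdrawal 12 billion kronor: only the composition of liabilities changes → 0.
Government account inflow 295 billion kronor: only the composition of liabilities changes → 0.
OMO purchase (from banks) 144 billion kronor: a Riksbank asset is acquired → +144B.
Asset purchase (from non-banks) 439.5 billion kronor: a Riksbank asset is acquired → +439.5B.
Net: 0 + 0 + 144 + 439.5 = +583.5 billion.

+583.5 billion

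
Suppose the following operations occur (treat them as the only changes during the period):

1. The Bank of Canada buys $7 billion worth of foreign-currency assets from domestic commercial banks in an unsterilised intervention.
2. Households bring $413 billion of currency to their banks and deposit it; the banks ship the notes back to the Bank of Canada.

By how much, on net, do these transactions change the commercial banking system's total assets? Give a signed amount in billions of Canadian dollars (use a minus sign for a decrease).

Bank of Canada balance sheet:
  Assets:      Foreign assets +$7B
  Liabilities: Bank reserves +$420B, Currency in circulation −$413B
Commercial banking system:
  Assets:      Reserves at CB +$420B, Foreign assets −$7B
  Liabilities: Checkable deposits +$413B
Change in total bank assets = +$413 billion.

+$413 billion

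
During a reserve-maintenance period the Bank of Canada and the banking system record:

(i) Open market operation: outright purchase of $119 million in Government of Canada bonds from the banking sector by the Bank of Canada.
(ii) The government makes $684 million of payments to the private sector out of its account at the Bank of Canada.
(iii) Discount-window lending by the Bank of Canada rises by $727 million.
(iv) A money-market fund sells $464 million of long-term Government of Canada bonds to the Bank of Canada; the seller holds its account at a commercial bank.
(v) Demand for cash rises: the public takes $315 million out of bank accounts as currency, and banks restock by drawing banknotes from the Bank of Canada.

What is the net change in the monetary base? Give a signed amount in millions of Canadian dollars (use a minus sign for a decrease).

OMO purchase (from banks) $119 million: Bank of Canada balance sheet expands → +$119M.
Government spending $684 million: a non-base liability converts back to reserves → +$684M.
Discount-window loan $727 million: Bank of Canada balance sheet expands → +$727M.
Asset purchase (from non-banks) $464 million: Bank of Canada balance sheet expands → +$464M.
Currency withdrawal $315 million: just a shift between currency and reserves — both are base money → 0.
Net: 119 + 684 + 727 + 464 + 0 = +$1994 million.

+$1994 million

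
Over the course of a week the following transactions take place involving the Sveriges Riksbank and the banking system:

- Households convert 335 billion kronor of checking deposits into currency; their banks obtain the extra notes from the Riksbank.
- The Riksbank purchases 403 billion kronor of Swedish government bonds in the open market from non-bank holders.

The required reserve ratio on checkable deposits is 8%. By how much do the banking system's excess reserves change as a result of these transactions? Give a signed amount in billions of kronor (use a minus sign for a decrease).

+62.56 billion

Currency withdrawal 335 billion kronor: reserves −335B, deposits −335B.
Asset purchase (from non-banks) 403 billion kronor: reserves +403B, deposits +403B.
Totals: Δreserves = +68B, Δdeposits = +68B.
Δrequired reserves = 8% × +68B = +5.44B.
Δexcess reserves = Δreserves − Δrequired = +68B − (+5.44B) = +62.56 billion.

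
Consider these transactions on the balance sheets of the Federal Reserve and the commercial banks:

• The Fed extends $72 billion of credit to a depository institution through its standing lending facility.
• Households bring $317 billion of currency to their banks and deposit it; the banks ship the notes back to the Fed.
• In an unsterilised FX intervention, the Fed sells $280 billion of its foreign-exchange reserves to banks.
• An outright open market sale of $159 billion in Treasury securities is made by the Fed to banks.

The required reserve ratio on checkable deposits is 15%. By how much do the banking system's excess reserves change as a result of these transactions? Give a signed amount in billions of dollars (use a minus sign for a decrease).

Discount-window loan $72 billion: reserves +$72B, deposits 0.
Currency deposit $317 billion: reserves +$317B, deposits +$317B.
FX sale $280 billion: reserves −$280B, deposits 0.
OMO sale (to banks) $159 billion: reserves −$159B, deposits 0.
Totals: Δreserves = −$50B, Δdeposits = +$317B.
Δrequired reserves = 15% × +$317B = +$47.55B.
Δexcess reserves = Δreserves − Δrequired = −$50B − (+$47.55B) = -$97.55 billion.

-$97.55 billion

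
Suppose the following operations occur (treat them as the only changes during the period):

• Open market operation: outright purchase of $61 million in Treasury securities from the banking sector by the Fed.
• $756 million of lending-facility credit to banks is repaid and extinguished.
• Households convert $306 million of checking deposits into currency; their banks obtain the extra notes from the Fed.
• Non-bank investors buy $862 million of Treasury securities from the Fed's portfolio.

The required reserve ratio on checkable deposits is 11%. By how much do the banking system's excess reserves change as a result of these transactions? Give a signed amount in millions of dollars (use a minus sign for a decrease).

OMO purchase (from banks) $61 million: reserves +$61M, deposits 0.
Discount-window repayment $756 million: reserves −$756M, deposits 0.
Currency withdrawal $306 million: reserves −$306M, deposits −$306M.
Asset sale (to non-banks) $862 million: reserves −$862M, deposits −$862M.
Totals: Δreserves = −$1863M, Δdeposits = −$1168M.
Δrequired reserves = 11% × −$1168M = −$128.48M.
Δexcess reserves = Δreserves − Δrequired = −$1863M − (−$128.48M) = -$1734.52 million.

-$1734.52 million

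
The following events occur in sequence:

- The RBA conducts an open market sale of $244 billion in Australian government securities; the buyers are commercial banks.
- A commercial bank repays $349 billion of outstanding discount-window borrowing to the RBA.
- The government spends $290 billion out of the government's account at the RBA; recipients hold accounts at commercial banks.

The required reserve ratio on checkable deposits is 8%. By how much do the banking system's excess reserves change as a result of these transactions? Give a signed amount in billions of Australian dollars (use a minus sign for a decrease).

-$326.2 billion

OMO sale (to banks) $244 billion: reserves −$244B, deposits 0.
Discount-window repayment $349 billion: reserves −$349B, deposits 0.
Government spending $290 billion: reserves +$290B, deposits +$290B.
Totals: Δreserves = −$303B, Δdeposits = +$290B.
Δrequired reserves = 8% × +$290B = +$23.2B.
Δexcess reserves = Δreserves − Δrequired = −$303B − (+$23.2B) = -$326.2 billion.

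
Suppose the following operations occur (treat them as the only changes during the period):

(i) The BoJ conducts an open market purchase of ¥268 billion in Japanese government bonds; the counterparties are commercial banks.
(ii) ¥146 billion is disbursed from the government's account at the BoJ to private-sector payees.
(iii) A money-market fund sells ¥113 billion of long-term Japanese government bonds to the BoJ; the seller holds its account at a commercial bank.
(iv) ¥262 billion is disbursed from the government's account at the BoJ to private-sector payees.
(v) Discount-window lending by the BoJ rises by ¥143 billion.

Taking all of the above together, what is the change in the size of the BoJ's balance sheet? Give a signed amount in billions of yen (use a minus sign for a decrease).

+¥524 billion

OMO purchase (from banks) ¥268 billion: a BoJ asset is acquired → +¥268B.
Government spending ¥146 billion: only the composition of liabilities changes → 0.
Asset purchase (from non-banks) ¥113 billion: a BoJ asset is acquired → +¥113B.
Government spending ¥262 billion: only the composition of liabilities changes → 0.
Discount-window loan ¥143 billion: a BoJ asset is acquired → +¥143B.
Net: 268 + 0 + 113 + 0 + 143 = +¥524 billion.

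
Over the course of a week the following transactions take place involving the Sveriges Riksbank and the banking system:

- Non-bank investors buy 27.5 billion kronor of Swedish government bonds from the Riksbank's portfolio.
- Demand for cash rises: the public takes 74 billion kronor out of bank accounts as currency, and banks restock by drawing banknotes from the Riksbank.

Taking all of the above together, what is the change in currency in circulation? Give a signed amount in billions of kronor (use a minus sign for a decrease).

Riksbank balance sheet:
  Assets:      Securities −27.5B
  Liabilities: Bank reserves −101.5B, Currency in circulation +74B
So the change in currency in circulation is +74 billion.

+74 billion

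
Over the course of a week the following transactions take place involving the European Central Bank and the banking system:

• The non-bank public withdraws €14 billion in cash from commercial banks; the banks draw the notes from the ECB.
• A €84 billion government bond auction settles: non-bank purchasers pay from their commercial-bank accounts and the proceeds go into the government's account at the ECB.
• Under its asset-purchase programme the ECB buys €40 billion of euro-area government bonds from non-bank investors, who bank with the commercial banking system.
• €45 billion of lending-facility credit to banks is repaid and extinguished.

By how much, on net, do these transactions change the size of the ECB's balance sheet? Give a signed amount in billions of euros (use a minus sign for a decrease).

Currency withdrawal €14 billion: only the composition of liabilities changes → 0.
Government account inflow €84 billion: only the composition of liabilities changes → 0.
Asset purchase (from non-banks) €40 billion: an ECB asset is acquired → +€40B.
Discount-window repayment €45 billion: an ECB asset is shed → −€45B.
Net: 0 + 0 + 40 − 45 = -€5 billion.

-€5 billion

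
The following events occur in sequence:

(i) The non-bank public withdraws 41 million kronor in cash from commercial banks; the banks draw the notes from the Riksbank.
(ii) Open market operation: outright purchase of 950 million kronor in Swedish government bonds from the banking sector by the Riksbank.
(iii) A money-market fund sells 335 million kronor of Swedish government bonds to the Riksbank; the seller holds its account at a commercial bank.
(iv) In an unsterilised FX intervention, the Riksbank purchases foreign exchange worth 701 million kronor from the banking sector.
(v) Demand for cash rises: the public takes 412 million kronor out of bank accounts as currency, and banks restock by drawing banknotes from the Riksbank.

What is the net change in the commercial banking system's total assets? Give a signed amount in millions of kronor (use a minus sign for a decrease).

Riksbank balance sheet:
  Assets:      Securities +1285M, Foreign assets +701M
  Liabilities: Bank reserves +1533M, Currency in circulation +453M
Commercial banking system:
  Assets:      Reserves at CB +1533M, Securities −950M, Foreign assets −701M
  Liabilities: Checkable deposits −118M
Change in total bank assets = -118 million.

-118 million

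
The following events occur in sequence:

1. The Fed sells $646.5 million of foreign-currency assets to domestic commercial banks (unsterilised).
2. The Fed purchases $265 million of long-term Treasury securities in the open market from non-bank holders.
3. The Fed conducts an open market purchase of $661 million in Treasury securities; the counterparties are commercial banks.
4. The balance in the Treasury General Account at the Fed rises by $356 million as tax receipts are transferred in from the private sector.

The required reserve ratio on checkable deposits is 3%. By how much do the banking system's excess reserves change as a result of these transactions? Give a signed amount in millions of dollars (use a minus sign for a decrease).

-$73.77 million

FX sale $646.5 million: reserves −$646.5M, deposits 0.
Asset purchase (from non-banks) $265 million: reserves +$265M, deposits +$265M.
OMO purchase (from banks) $661 million: reserves +$661M, deposits 0.
Government account inflow $356 million: reserves −$356M, deposits −$356M.
Totals: Δreserves = −$76.5M, Δdeposits = −$91M.
Δrequired reserves = 3% × −$91M = −$2.73M.
Δexcess reserves = Δreserves − Δrequired = −$76.5M − (−$2.73M) = -$73.77 million.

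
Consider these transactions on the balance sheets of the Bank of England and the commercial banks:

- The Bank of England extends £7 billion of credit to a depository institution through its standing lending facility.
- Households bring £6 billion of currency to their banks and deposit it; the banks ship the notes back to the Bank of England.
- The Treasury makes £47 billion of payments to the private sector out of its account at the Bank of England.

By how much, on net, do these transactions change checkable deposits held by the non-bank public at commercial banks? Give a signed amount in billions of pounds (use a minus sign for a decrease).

+£53 billion

Discount-window loan £7 billion: the counterparty is a bank, so public deposits are unchanged → 0.
Currency deposit £6 billion: non-bank counterparties' bank balances rise → +£6B.
Government spending £47 billion: non-bank counterparties' bank balances rise → +£47B.
Net: 0 + 6 + 47 = +£53 billion.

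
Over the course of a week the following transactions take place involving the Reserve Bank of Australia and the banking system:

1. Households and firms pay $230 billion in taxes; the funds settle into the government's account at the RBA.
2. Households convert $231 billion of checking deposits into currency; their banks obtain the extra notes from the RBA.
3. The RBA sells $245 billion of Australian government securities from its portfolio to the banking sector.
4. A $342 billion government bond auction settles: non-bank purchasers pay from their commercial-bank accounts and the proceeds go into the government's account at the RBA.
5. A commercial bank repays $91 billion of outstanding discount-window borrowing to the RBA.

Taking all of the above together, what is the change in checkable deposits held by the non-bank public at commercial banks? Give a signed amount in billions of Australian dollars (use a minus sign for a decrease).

Government account inflow $230 billion: non-bank counterparties' bank balances fall → −$230B.
Currency withdrawal $231 billion: non-bank counterparties' bank balances fall → −$231B.
OMO sale (to banks) $245 billion: the counterparty is a bank, so public deposits are unchanged → 0.
Government account inflow $342 billion: non-bank counterparties' bank balances fall → −$342B.
Discount-window repayment $91 billion: the counterparty is a bank, so public deposits are unchanged → 0.
Net: −230 − 231 + 0 − 342 + 0 = -$803 billion.

-$803 billion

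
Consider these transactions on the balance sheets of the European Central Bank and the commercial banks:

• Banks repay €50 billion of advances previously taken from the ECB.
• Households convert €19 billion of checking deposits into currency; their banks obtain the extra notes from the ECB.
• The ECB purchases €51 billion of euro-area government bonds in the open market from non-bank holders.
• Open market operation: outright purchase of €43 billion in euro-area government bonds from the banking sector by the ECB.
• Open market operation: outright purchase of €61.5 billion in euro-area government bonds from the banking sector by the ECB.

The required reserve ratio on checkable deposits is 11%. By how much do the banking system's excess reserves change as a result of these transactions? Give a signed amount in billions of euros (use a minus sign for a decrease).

Discount-window repayment €50 billion: reserves −€50B, deposits 0.
Currency withdrawal €19 billion: reserves −€19B, deposits −€19B.
Asset purchase (from non-banks) €51 billion: reserves +€51B, deposits +€51B.
OMO purchase (from banks) €43 billion: reserves +€43B, deposits 0.
OMO purchase (from banks) €61.5 billion: reserves +€61.5B, deposits 0.
Totals: Δreserves = +€86.5B, Δdeposits = +€32B.
Δrequired reserves = 11% × +€32B = +€3.52B.
Δexcess reserves = Δreserves − Δrequired = +€86.5B − (+€3.52B) = +€82.98 billion.

+€82.98 billion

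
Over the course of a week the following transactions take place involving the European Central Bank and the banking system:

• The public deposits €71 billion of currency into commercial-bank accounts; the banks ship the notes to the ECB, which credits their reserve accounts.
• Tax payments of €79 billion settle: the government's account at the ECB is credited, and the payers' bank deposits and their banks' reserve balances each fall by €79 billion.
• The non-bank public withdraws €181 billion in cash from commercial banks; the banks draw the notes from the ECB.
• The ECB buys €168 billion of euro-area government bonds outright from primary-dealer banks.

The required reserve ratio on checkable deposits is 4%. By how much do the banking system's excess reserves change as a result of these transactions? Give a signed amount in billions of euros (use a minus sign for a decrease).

Currency deposit €71 billion: reserves +€71B, deposits +€71B.
Government account inflow €79 billion: reserves −€79B, deposits −€79B.
Currency withdrawal €181 billion: reserves −€181B, deposits −€181B.
OMO purchase (from banks) €168 billion: reserves +€168B, deposits 0.
Totals: Δreserves = −€21B, Δdeposits = −€189B.
Δrequired reserves = 4% × −€189B = −€7.56B.
Δexcess reserves = Δreserves − Δrequired = −€21B − (−€7.56B) = -€13.44 billion.

-€13.44 billion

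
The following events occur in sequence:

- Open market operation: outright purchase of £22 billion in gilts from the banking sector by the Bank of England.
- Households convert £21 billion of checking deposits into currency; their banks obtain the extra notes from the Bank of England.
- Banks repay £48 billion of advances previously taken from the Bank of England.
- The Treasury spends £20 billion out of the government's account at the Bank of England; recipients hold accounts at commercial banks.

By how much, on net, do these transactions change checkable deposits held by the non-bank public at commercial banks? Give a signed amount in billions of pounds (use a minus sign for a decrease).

Bank of England balance sheet:
  Assets:      Securities +£22B, Loans to banks −£48B
  Liabilities: Bank reserves −£27B, Currency in circulation +£21B, Government deposits −£20B
Commercial banking system:
  Assets:      Reserves at CB −£27B, Securities −£22B
  Liabilities: Checkable deposits −£1B, Borrowings from CB −£48B
So the change in checkable deposits held by the non-bank public at commercial banks is -£1 billion.

-£1 billion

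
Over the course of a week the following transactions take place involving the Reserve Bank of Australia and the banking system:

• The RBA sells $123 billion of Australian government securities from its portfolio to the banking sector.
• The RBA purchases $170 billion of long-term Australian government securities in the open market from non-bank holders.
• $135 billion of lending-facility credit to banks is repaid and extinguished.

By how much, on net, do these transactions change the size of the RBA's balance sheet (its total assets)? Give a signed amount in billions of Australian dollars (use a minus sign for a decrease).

-$88 billion

RBA balance sheet:
  Assets:      Securities +$47B, Loans to banks −$135B
  Liabilities: Bank reserves −$88B
Change in total RBA assets = -$88 billion.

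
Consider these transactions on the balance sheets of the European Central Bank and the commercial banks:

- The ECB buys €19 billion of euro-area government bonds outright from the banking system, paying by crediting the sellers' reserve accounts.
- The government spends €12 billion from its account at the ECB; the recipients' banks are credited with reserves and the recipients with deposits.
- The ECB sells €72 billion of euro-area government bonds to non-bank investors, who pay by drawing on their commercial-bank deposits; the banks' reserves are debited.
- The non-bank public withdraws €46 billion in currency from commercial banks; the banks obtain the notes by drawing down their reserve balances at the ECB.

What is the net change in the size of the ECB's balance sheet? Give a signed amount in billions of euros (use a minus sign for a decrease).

ECB balance sheet:
  Assets:      Securities −€53B
  Liabilities: Bank reserves −€87B, Currency in circulation +€46B, Government deposits −€12B
Change in total ECB assets = -€53 billion.

-€53 billion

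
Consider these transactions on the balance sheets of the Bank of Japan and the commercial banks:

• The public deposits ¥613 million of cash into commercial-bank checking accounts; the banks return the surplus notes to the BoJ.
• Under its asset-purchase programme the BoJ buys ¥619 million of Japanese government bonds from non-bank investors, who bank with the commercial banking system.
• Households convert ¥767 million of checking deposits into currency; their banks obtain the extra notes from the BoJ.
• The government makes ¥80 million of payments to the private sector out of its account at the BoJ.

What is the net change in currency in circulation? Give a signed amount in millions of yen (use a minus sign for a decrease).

+¥154 million

Currency deposit ¥613 million: notes return to the central bank → −¥613M.
Asset purchase (from non-banks) ¥619 million: no currency enters or leaves circulation → 0.
Currency withdrawal ¥767 million: notes leave the central bank → +¥767M.
Government spending ¥80 million: no currency enters or leaves circulation → 0.
Net: −613 + 0 + 767 + 0 = +¥154 million.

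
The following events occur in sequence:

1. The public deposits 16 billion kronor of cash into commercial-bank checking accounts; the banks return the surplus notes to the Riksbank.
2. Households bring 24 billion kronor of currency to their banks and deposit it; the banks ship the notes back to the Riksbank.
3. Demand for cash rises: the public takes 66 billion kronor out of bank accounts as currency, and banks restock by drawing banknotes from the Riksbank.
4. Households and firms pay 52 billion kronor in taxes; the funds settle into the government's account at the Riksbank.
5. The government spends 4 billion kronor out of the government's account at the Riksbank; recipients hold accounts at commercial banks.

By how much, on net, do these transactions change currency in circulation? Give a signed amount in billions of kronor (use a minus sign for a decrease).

Currency deposit 16 billion kronor: notes return to the central bank → −16B.
Currency deposit 24 billion kronor: notes return to the central bank → −24B.
Currency withdrawal 66 billion kronor: notes leave the central bank → +66B.
Government account inflow 52 billion kronor: no currency enters or leaves circulation → 0.
Government spending 4 billion kronor: no currency enters or leaves circulation → 0.
Net: −16 − 24 + 66 + 0 + 0 = +26 billion.

+26 billion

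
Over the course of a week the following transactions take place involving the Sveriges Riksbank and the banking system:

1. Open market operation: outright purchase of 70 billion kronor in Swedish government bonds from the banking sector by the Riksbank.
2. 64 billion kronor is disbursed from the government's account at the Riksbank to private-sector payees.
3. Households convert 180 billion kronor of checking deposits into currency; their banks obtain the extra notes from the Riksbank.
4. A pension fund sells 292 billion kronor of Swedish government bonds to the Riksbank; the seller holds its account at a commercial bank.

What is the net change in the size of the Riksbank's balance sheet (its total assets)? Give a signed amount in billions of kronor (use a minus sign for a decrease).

+362 billion

Riksbank balance sheet:
  Assets:      Securities +362B
  Liabilities: Bank reserves +246B, Currency in circulation +180B, Government deposits −64B
Commercial banking system:
  Assets:      Reserves at CB +246B, Securities −70B
  Liabilities: Checkable deposits +176B
Change in total Riksbank assets = +362 billion.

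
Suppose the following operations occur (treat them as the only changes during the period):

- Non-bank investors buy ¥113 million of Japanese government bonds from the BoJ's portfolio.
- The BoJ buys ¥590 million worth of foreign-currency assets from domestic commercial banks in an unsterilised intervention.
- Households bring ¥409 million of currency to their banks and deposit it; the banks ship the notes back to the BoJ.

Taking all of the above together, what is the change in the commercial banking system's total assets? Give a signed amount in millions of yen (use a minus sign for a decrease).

+¥296 million

BoJ balance sheet:
  Assets:      Securities −¥113M, Foreign assets +¥590M
  Liabilities: Bank reserves +¥886M, Currency in circulation −¥409M
Commercial banking system:
  Assets:      Reserves at CB +¥886M, Foreign assets −¥590M
  Liabilities: Checkable deposits +¥296M
Change in total bank assets = +¥296 million.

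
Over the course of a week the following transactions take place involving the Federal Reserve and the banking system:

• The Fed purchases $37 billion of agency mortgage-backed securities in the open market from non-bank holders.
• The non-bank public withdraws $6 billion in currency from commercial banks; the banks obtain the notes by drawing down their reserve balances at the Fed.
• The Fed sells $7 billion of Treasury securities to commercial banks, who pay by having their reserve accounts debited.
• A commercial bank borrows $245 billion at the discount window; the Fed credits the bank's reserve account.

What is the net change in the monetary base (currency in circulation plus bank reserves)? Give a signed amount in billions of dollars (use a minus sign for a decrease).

Fed balance sheet:
  Assets:      Securities +$30B, Loans to banks +$245B
  Liabilities: Bank reserves +$269B, Currency in circulation +$6B
Monetary base = currency + reserves: +$6B + (+$269B) = +$275 billion.

+$275 billion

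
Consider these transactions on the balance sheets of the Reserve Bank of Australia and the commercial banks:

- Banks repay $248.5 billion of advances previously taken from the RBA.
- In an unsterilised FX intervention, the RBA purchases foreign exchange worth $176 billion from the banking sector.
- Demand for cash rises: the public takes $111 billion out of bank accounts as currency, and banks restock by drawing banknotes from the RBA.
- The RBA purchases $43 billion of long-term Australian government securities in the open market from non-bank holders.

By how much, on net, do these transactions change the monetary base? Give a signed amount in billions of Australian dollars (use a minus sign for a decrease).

-$29.5 billion

Discount-window repayment $248.5 billion: RBA balance sheet contracts → −$248.5B.
FX purchase $176 billion: RBA balance sheet expands → +$176B.
Currency withdrawal $111 billion: just a shift between currency and reserves — both are base money → 0.
Asset purchase (from non-banks) $43 billion: RBA balance sheet expands → +$43B.
Net: −248.5 + 176 + 0 + 43 = -$29.5 billion.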